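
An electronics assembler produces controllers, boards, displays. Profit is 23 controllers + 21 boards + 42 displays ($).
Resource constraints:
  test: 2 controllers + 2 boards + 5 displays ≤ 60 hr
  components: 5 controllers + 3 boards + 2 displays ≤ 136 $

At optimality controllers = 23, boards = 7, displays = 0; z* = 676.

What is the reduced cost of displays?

-5

Both test and components are binding at x*.
The binding rows give the dual system: 2·y_test + 5·y_components = 23 and 2·y_test + 3·y_components = 21.
Solving: y_test = 9, y_components = 1.
Reduced cost of displays: c₃ − yᵀa₃ = 42 − (9·5 + 1·2) = 42 − 47 = -5.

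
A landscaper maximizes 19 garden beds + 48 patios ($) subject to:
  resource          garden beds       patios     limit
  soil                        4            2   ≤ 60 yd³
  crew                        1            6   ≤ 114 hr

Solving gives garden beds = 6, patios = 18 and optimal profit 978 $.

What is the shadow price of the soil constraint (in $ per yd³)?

3

Both soil and crew are binding at x*.
Dual feasibility on the basic columns requires 4·y_soil + 1·y_crew = 19, 2·y_soil + 6·y_crew = 48.
→ y_soil = 3 and y_crew = 7.
Shadow price of soil = 3.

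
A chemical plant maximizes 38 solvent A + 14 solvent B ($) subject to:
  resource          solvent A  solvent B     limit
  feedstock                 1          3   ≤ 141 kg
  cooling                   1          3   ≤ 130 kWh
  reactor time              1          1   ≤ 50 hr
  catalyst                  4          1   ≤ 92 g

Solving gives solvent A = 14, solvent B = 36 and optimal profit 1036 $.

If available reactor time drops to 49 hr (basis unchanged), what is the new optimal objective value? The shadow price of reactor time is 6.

Δb = -1, so new z* = 1036 + (6)·(-1) = 1036 − 6 = 1030.

1030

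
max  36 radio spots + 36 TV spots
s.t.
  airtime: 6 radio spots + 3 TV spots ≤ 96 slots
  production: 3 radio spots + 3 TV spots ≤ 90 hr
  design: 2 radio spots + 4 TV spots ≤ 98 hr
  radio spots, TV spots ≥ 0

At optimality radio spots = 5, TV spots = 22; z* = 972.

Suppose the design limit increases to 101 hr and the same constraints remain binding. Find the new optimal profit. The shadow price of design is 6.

Δb = 3, so new z* = 972 + (6)·(3) = 972 + 18 = 990.

990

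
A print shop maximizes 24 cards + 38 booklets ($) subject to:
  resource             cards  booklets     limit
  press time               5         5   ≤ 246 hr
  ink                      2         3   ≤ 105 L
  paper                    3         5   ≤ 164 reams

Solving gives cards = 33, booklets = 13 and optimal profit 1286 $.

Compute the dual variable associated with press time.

0

Check each constraint at x*: press time 230/246 (slack 16); ink 105/105 (tight); paper 164/164 (tight).
Slack constraints have shadow price 0 (complementary slackness).
From A_Bᵀ y = c: 2·y_ink + 3·y_paper = 24; 3·y_ink + 5·y_paper = 38.
This yields shadow prices y_ink = 6, y_paper = 4.
Shadow price of press time = 0.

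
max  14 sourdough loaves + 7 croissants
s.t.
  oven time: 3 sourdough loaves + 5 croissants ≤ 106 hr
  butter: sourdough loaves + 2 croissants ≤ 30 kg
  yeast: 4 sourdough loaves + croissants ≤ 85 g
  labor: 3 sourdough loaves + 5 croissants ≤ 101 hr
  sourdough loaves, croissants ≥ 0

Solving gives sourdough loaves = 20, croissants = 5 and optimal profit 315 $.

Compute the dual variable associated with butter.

Binding: butter and yeast. Non-binding: oven time (21 unused), labor (16 unused).
By complementary slackness, y = 0 for the non-binding constraints.
The binding rows give the dual system: 1·y_butter + 4·y_yeast = 14 and 2·y_butter + 1·y_yeast = 7.
This yields shadow prices y_butter = 2, y_yeast = 3.
Shadow price of butter = 2.

2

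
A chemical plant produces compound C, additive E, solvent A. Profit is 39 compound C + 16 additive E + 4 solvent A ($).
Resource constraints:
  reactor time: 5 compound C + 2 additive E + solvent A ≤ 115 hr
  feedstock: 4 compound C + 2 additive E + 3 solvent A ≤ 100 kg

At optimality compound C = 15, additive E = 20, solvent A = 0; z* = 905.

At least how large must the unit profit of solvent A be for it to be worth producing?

Both reactor time and feedstock are binding at x*.
The binding rows give the dual system: 5·y_reactor time + 4·y_feedstock = 39 and 2·y_reactor time + 2·y_feedstock = 16.
This yields shadow prices y_reactor time = 7, y_feedstock = 1.
solvent A enters the basis when its profit ≥ yᵀa₃ = 7·1 + 1·3 = 10.

10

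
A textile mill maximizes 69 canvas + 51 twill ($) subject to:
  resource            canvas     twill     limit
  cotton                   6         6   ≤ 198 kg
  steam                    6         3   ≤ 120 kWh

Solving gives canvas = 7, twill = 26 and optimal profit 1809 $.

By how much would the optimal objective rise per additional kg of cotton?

5.5

At the optimum: cotton uses 198 of 198 (binding); steam uses 120 of 120 (binding).
Dual feasibility on the basic columns requires 6·y_cotton + 6·y_steam = 69, 6·y_cotton + 3·y_steam = 51.
Solving: y_cotton = 5.5, y_steam = 6.
Shadow price of cotton = 5.5.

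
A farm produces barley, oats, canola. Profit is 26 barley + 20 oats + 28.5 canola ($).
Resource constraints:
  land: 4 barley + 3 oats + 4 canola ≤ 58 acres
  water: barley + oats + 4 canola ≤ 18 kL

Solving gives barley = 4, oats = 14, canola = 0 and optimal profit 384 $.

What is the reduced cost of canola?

At the optimum: land uses 58 of 58 (binding); water uses 18 of 18 (binding).
From A_Bᵀ y = c: 4·y_land + 1·y_water = 26; 3·y_land + 1·y_water = 20.
This yields shadow prices y_land = 6, y_water = 2.
Reduced cost of canola: c₃ − yᵀa₃ = 28.5 − (6·4 + 2·4) = 28.5 − 32 = -3.5.

-3.5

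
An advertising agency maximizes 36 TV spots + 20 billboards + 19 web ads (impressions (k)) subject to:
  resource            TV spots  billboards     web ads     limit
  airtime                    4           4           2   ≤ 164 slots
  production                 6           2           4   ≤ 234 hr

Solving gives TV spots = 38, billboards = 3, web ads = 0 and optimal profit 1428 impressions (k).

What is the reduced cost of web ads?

At the optimum: airtime uses 164 of 164 (binding); production uses 234 of 234 (binding).
Dual feasibility on the basic columns requires 4·y_airtime + 6·y_production = 36, 4·y_airtime + 2·y_production = 20.
This yields shadow prices y_airtime = 3, y_production = 4.
Reduced cost of web ads: c₃ − yᵀa₃ = 19 − (3·2 + 4·4) = 19 − 22 = -3.

-3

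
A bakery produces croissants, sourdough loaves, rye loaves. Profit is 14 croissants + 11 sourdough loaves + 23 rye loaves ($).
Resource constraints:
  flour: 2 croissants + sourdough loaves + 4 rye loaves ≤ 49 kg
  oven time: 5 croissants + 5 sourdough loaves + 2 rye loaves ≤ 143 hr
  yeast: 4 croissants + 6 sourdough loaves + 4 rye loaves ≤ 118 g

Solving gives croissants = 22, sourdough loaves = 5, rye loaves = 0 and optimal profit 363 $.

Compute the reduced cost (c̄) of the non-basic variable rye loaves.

-1

At the optimum: flour uses 49 of 49 (binding); oven time uses 135 of 143 (slack = 8); yeast uses 118 of 118 (binding).
Slack constraints have shadow price 0 (complementary slackness).
Dual feasibility on the basic columns requires 2·y_flour + 4·y_yeast = 14, 1·y_flour + 6·y_yeast = 11.
→ y_flour = 5 and y_yeast = 1.
Reduced cost of rye loaves: c₃ − yᵀa₃ = 23 − (5·4 + 1·4) = 23 − 24 = -1.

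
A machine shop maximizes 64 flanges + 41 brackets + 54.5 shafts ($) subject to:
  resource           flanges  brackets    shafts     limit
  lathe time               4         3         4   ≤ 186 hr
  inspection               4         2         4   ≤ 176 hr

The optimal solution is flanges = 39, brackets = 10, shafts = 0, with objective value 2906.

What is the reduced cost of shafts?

-9.5

Both lathe time and inspection are binding at x*.
Dual feasibility on the basic columns requires 4·y_lathe time + 4·y_inspection = 64, 3·y_lathe time + 2·y_inspection = 41.
Solving: y_lathe time = 9, y_inspection = 7.
Reduced cost of shafts: c₃ − yᵀa₃ = 54.5 − (9·4 + 7·4) = 54.5 − 64 = -9.5.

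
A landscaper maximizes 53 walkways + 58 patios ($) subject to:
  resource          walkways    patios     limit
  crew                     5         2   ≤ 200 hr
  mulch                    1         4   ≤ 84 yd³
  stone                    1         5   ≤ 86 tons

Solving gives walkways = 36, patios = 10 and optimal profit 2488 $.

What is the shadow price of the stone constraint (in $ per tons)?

Binding: crew and stone. Non-binding: mulch (8 unused).
Slack constraints have shadow price 0 (complementary slackness).
From A_Bᵀ y = c: 5·y_crew + 1·y_stone = 53; 2·y_crew + 5·y_stone = 58.
Solving: y_crew = 9, y_stone = 8.
Shadow price of stone = 8.

8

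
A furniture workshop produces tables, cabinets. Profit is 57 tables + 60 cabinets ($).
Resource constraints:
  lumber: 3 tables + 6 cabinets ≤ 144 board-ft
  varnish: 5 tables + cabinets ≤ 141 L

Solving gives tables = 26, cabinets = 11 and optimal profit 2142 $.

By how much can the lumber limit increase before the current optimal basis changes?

702

Binding constraints: lumber, varnish. The basis is B = [[3,6],[5,1]] with det -27.
Per unit increase in lumber, x* moves by d = (-0.037, 0.1852).
The basis stays optimal until tables reaches 0; allowable increase = 702 board-ft.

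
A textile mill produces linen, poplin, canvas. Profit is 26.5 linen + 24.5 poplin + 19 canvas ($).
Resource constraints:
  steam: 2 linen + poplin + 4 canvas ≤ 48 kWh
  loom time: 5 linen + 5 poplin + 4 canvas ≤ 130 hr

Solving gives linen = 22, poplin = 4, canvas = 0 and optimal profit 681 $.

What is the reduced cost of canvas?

-7

Check each constraint at x*: steam 48/48 (tight); loom time 130/130 (tight).
Dual feasibility on the basic columns requires 2·y_steam + 5·y_loom time = 26.5, 1·y_steam + 5·y_loom time = 24.5.
Solving: y_steam = 2, y_loom time = 4.5.
Reduced cost of canvas: c₃ − yᵀa₃ = 19 − (2·4 + 4.5·4) = 19 − 26 = -7.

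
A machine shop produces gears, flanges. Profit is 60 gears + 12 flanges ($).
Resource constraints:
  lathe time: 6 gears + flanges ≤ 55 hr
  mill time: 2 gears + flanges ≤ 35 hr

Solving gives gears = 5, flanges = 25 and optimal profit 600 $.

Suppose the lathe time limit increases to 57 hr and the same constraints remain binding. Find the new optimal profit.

At the optimum: lathe time uses 55 of 55 (binding); mill time uses 35 of 35 (binding).
The binding rows give the dual system: 6·y_lathe time + 2·y_mill time = 60 and 1·y_lathe time + 1·y_mill time = 12.
This yields shadow prices y_lathe time = 9, y_mill time = 3.
Δz = y_lathe time·Δb = 9 × (2) = 18, so new z* = 600 + 18 = 618.

618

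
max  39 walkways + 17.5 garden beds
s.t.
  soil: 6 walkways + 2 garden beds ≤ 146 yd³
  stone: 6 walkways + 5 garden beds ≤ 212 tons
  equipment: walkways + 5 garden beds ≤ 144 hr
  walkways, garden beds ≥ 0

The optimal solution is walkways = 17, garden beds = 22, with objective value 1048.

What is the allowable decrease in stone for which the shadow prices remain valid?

Binding constraints: soil, stone. The basis is B = [[6,2],[6,5]] with det 18.
Per unit decrease in stone, x* moves by d = (0.1111, -0.3333).
The basis stays optimal until garden beds reaches 0; allowable decrease = 66 tons.

66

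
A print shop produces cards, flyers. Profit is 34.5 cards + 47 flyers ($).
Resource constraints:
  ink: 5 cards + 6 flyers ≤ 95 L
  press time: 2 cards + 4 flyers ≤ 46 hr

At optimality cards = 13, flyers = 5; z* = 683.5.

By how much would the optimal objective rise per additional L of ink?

5.5

At the optimum: ink uses 95 of 95 (binding); press time uses 46 of 46 (binding).
From A_Bᵀ y = c: 5·y_ink + 2·y_press time = 34.5; 6·y_ink + 4·y_press time = 47.
→ y_ink = 5.5 and y_press time = 3.5.
Shadow price of ink = 5.5.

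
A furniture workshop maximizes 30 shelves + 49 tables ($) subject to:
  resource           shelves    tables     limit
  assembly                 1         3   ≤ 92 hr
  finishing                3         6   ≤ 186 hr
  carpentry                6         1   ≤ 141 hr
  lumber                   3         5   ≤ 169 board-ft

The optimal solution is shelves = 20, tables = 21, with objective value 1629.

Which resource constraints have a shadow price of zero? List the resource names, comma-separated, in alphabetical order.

assembly: 83/92 (slack 9)
finishing: 186/186 (binding)
carpentry: 141/141 (binding)
lumber: 165/169 (slack 4)
By complementary slackness, a constraint with positive slack has shadow price 0 → assembly, lumber.

assembly, lumber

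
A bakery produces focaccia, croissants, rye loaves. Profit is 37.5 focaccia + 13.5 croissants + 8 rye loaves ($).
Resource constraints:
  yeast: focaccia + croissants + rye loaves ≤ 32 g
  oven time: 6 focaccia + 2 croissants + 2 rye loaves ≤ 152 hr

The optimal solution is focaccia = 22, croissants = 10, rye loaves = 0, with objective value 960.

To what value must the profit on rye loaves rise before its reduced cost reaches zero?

Both yeast and oven time are binding at x*.
Dual feasibility on the basic columns requires 1·y_yeast + 6·y_oven time = 37.5, 1·y_yeast + 2·y_oven time = 13.5.
This yields shadow prices y_yeast = 1.5, y_oven time = 6.
rye loaves enters the basis when its profit ≥ yᵀa₃ = 1.5·1 + 6·2 = 13.5.

13.5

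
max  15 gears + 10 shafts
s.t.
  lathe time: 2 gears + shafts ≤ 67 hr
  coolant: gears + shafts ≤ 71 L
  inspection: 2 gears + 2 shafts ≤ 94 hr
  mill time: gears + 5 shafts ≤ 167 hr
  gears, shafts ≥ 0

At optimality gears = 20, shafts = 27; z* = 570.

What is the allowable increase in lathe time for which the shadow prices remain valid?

27

Binding constraints: lathe time, inspection. The basis is B = [[2,1],[2,2]] with det 2.
Per unit increase in lathe time, x* moves by d = (1, -1).
The basis stays optimal until shafts reaches 0; allowable increase = 27 hr.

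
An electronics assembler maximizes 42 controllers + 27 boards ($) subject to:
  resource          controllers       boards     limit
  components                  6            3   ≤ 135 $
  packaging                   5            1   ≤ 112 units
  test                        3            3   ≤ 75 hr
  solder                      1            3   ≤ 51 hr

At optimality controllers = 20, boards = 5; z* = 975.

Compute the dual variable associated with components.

5

Check each constraint at x*: components 135/135 (tight); packaging 105/112 (slack 7); test 75/75 (tight); solder 35/51 (slack 16).
Since packaging, solder are not tight, their duals are 0.
Dual feasibility on the basic columns requires 6·y_components + 3·y_test = 42, 3·y_components + 3·y_test = 27.
This yields shadow prices y_components = 5, y_test = 4.
Shadow price of components = 5.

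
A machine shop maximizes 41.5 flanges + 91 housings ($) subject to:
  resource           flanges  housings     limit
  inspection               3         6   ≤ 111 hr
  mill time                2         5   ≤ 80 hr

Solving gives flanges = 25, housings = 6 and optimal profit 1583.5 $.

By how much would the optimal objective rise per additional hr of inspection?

Both inspection and mill time are binding at x*.
From A_Bᵀ y = c: 3·y_inspection + 2·y_mill time = 41.5; 6·y_inspection + 5·y_mill time = 91.
This yields shadow prices y_inspection = 8.5, y_mill time = 8.
Shadow price of inspection = 8.5.

8.5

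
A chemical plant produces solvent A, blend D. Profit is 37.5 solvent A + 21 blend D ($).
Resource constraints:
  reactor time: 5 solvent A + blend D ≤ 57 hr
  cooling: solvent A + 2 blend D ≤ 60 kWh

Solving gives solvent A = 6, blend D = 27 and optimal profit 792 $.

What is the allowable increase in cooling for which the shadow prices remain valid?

54

Binding constraints: reactor time, cooling. The basis is B = [[5,1],[1,2]] with det 9.
Per unit increase in cooling, x* moves by d = (-0.1111, 0.5556).
The basis stays optimal until solvent A reaches 0; allowable increase = 54 kWh.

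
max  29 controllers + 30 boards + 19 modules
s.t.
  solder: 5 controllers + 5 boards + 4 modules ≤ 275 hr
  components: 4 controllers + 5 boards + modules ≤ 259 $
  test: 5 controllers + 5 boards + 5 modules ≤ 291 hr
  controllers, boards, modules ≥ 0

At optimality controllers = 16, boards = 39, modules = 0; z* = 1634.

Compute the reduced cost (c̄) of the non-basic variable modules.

-2

Binding: solder and components. Non-binding: test (16 unused).
Since test is not tight, its dual is 0.
The binding rows give the dual system: 5·y_solder + 4·y_components = 29 and 5·y_solder + 5·y_components = 30.
This yields shadow prices y_solder = 5, y_components = 1.
Reduced cost of modules: c₃ − yᵀa₃ = 19 − (5·4 + 1·1) = 19 − 21 = -2.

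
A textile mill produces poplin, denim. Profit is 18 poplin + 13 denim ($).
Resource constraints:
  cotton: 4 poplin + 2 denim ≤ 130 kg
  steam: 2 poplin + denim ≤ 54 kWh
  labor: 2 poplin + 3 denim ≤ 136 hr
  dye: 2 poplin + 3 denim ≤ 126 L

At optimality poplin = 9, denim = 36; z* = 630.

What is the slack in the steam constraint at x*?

0

steam used = 2·9 + 1·36 = 54; slack = 54 − 54 = 0.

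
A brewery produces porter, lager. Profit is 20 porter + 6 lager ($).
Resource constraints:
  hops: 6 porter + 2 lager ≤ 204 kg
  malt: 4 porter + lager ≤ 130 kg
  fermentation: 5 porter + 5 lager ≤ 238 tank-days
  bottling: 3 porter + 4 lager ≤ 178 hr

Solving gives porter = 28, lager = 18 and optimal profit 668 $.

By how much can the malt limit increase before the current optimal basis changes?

Binding constraints: hops, malt. The basis is B = [[6,2],[4,1]] with det -2.
Per unit increase in malt, x* moves by d = (1, -3).
The basis stays optimal until lager reaches 0; allowable increase = 6 kg.

6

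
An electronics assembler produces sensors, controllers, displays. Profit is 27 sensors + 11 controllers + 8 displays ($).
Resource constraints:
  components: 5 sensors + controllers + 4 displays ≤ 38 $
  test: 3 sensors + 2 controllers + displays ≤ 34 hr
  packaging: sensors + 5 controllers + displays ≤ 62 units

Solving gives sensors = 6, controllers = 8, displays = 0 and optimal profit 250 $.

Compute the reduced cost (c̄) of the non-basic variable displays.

-8

At the optimum: components uses 38 of 38 (binding); test uses 34 of 34 (binding); packaging uses 46 of 62 (slack = 16).
Slack constraints have shadow price 0 (complementary slackness).
From A_Bᵀ y = c: 5·y_components + 3·y_test = 27; 1·y_components + 2·y_test = 11.
Solving: y_components = 3, y_test = 4.
Reduced cost of displays: c₃ − yᵀa₃ = 8 − (3·4 + 4·1) = 8 − 16 = -8.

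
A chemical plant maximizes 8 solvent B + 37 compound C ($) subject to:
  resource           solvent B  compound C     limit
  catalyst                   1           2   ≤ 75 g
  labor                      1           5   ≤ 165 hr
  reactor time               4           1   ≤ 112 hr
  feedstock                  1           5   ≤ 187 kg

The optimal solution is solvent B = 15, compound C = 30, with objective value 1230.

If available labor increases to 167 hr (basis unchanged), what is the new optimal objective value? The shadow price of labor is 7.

1244

Δb = 2, so new z* = 1230 + (7)·(2) = 1230 + 14 = 1244.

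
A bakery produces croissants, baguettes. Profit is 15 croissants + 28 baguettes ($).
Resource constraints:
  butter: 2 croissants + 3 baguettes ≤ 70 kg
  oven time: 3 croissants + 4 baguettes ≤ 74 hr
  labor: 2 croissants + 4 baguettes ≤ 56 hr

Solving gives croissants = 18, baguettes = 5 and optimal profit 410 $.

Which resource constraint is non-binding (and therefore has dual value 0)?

butter: 51/70 (slack 19)
oven time: 74/74 (binding)
labor: 56/56 (binding)
By complementary slackness, a constraint with positive slack has shadow price 0 → butter.

butter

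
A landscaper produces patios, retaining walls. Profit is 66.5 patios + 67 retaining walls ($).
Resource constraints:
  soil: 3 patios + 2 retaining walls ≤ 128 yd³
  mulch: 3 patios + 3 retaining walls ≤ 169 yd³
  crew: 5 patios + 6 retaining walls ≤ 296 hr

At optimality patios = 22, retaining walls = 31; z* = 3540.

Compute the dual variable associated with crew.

8.5

At the optimum: soil uses 128 of 128 (binding); mulch uses 159 of 169 (slack = 10); crew uses 296 of 296 (binding).
By complementary slackness, y = 0 for the non-binding constraint.
The binding rows give the dual system: 3·y_soil + 5·y_crew = 66.5 and 2·y_soil + 6·y_crew = 67.
This yields shadow prices y_soil = 8, y_crew = 8.5.
Shadow price of crew = 8.5.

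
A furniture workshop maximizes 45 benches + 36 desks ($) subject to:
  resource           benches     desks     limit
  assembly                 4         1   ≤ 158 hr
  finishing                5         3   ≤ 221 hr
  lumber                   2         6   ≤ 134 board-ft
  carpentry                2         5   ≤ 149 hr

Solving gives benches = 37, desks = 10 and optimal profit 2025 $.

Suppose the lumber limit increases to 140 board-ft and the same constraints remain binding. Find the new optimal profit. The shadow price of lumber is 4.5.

Δb = 6, so new z* = 2025 + (4.5)·(6) = 2025 + 27 = 2052.

2052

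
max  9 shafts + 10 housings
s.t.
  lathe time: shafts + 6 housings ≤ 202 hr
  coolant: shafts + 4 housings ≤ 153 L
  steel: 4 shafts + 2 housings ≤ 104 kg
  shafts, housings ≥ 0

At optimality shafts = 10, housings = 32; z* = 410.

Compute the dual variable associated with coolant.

At the optimum: lathe time uses 202 of 202 (binding); coolant uses 138 of 153 (slack = 15); steel uses 104 of 104 (binding).
Since coolant is not tight, its dual is 0.
Dual feasibility on the basic columns requires 1·y_lathe time + 4·y_steel = 9, 6·y_lathe time + 2·y_steel = 10.
This yields shadow prices y_lathe time = 1, y_steel = 2.
Shadow price of coolant = 0.

0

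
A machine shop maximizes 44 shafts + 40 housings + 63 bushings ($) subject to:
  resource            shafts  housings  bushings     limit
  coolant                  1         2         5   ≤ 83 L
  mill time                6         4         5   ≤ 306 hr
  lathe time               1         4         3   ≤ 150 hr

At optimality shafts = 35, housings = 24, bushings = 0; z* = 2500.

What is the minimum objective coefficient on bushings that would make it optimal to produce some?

Binding: coolant and mill time. Non-binding: lathe time (19 unused).
Slack constraints have shadow price 0 (complementary slackness).
The binding rows give the dual system: 1·y_coolant + 6·y_mill time = 44 and 2·y_coolant + 4·y_mill time = 40.
→ y_coolant = 8 and y_mill time = 6.
bushings enters the basis when its profit ≥ yᵀa₃ = 8·5 + 6·5 = 70.

70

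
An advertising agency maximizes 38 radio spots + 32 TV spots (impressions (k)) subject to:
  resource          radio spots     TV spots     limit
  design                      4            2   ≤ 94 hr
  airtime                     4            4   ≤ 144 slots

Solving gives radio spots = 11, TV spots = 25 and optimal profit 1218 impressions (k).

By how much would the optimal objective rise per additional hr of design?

At the optimum: design uses 94 of 94 (binding); airtime uses 144 of 144 (binding).
Dual feasibility on the basic columns requires 4·y_design + 4·y_airtime = 38, 2·y_design + 4·y_airtime = 32.
This yields shadow prices y_design = 3, y_airtime = 6.5.
Shadow price of design = 3.

3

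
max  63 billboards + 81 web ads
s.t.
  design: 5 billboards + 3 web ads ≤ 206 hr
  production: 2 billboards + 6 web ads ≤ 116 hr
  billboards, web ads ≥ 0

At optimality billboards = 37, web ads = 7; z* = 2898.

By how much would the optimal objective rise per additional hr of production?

9

Check each constraint at x*: design 206/206 (tight); production 116/116 (tight).
Dual feasibility on the basic columns requires 5·y_design + 2·y_production = 63, 3·y_design + 6·y_production = 81.
→ y_design = 9 and y_production = 9.
Shadow price of production = 9.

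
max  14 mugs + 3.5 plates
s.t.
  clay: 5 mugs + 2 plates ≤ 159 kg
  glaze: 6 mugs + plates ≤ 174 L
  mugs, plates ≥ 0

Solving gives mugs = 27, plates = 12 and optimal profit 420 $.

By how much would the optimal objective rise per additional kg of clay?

At the optimum: clay uses 159 of 159 (binding); glaze uses 174 of 174 (binding).
Dual feasibility on the basic columns requires 5·y_clay + 6·y_glaze = 14, 2·y_clay + 1·y_glaze = 3.5.
Solving: y_clay = 1, y_glaze = 1.5.
Shadow price of clay = 1.

1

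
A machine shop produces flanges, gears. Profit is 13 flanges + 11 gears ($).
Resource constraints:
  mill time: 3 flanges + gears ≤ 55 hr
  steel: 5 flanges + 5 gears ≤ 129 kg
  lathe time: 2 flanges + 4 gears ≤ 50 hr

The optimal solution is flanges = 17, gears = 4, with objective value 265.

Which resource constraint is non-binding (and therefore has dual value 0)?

mill time: 55/55 (binding)
steel: 105/129 (slack 24)
lathe time: 50/50 (binding)
By complementary slackness, a constraint with positive slack has shadow price 0 → steel.

steel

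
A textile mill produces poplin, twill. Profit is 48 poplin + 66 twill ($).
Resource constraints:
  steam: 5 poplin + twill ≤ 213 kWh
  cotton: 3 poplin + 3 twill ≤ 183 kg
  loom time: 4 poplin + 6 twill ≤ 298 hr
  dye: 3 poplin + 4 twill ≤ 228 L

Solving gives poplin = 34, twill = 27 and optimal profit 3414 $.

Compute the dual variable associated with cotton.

At the optimum: steam uses 197 of 213 (slack = 16); cotton uses 183 of 183 (binding); loom time uses 298 of 298 (binding); dye uses 210 of 228 (slack = 18).
Since steam, dye are not tight, their duals are 0.
Dual feasibility on the basic columns requires 3·y_cotton + 4·y_loom time = 48, 3·y_cotton + 6·y_loom time = 66.
→ y_cotton = 4 and y_loom time = 9.
Shadow price of cotton = 4.

4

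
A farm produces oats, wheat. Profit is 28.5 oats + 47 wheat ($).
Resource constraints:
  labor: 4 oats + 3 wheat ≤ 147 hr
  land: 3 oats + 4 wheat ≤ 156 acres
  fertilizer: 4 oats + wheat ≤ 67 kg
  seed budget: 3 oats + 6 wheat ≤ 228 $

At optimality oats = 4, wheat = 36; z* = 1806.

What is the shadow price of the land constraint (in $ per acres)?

At the optimum: labor uses 124 of 147 (slack = 23); land uses 156 of 156 (binding); fertilizer uses 52 of 67 (slack = 15); seed budget uses 228 of 228 (binding).
Since labor, fertilizer are not tight, their duals are 0.
Dual feasibility on the basic columns requires 3·y_land + 3·y_seed budget = 28.5, 4·y_land + 6·y_seed budget = 47.
Solving: y_land = 5, y_seed budget = 4.5.
Shadow price of land = 5.

5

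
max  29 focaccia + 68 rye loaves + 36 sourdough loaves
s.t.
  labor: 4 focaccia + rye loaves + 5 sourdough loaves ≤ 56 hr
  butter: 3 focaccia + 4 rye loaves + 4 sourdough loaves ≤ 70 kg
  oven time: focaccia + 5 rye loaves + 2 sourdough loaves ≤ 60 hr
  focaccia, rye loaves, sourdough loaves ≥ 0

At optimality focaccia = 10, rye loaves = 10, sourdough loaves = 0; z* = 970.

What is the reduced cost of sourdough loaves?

-8

Check each constraint at x*: labor 50/56 (slack 6); butter 70/70 (tight); oven time 60/60 (tight).
Slack constraints have shadow price 0 (complementary slackness).
From A_Bᵀ y = c: 3·y_butter + 1·y_oven time = 29; 4·y_butter + 5·y_oven time = 68.
Solving: y_butter = 7, y_oven time = 8.
Reduced cost of sourdough loaves: c₃ − yᵀa₃ = 36 − (7·4 + 8·2) = 36 − 44 = -8.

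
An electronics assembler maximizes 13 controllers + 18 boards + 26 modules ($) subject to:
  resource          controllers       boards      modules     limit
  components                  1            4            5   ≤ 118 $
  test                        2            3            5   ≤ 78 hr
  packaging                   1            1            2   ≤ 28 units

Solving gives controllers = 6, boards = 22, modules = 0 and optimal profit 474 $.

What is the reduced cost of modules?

-5

Check each constraint at x*: components 94/118 (slack 24); test 78/78 (tight); packaging 28/28 (tight).
By complementary slackness, y = 0 for the non-binding constraint.
From A_Bᵀ y = c: 2·y_test + 1·y_packaging = 13; 3·y_test + 1·y_packaging = 18.
Solving: y_test = 5, y_packaging = 3.
Reduced cost of modules: c₃ − yᵀa₃ = 26 − (5·5 + 3·2) = 26 − 31 = -5.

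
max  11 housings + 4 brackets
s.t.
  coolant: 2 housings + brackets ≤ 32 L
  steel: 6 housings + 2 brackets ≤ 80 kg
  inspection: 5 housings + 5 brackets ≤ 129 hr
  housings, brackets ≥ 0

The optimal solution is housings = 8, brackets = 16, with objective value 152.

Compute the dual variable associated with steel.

Binding: coolant and steel. Non-binding: inspection (9 unused).
Slack constraints have shadow price 0 (complementary slackness).
Dual feasibility on the basic columns requires 2·y_coolant + 6·y_steel = 11, 1·y_coolant + 2·y_steel = 4.
Solving: y_coolant = 1, y_steel = 1.5.
Shadow price of steel = 1.5.

1.5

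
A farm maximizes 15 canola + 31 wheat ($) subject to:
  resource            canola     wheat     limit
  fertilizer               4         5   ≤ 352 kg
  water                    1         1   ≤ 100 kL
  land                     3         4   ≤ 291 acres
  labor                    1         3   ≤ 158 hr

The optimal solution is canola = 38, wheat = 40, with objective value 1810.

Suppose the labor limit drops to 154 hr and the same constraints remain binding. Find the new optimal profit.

Binding: fertilizer and labor. Non-binding: water (22 unused), land (17 unused).
Slack constraints have shadow price 0 (complementary slackness).
From A_Bᵀ y = c: 4·y_fertilizer + 1·y_labor = 15; 5·y_fertilizer + 3·y_labor = 31.
Solving: y_fertilizer = 2, y_labor = 7.
Δz = y_labor·Δb = 7 × (-4) = -28, so new z* = 1810 − 28 = 1782.

1782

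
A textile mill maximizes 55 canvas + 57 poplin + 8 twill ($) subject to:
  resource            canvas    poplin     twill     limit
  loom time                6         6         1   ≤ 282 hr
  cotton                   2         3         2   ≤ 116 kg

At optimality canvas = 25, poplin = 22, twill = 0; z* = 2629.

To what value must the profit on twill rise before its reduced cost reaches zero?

12.5

Check each constraint at x*: loom time 282/282 (tight); cotton 116/116 (tight).
The binding rows give the dual system: 6·y_loom time + 2·y_cotton = 55 and 6·y_loom time + 3·y_cotton = 57.
Solving: y_loom time = 8.5, y_cotton = 2.
twill enters the basis when its profit ≥ yᵀa₃ = 8.5·1 + 2·2 = 12.5.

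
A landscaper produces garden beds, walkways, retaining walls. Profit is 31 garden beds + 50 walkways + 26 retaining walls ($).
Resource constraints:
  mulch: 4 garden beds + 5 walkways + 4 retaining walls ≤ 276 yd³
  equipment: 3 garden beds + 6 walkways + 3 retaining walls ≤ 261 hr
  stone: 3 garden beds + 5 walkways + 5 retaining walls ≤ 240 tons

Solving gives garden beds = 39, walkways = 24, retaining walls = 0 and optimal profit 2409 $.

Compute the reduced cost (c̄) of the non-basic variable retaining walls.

-5

Binding: mulch and equipment. Non-binding: stone (3 unused).
Slack constraints have shadow price 0 (complementary slackness).
From A_Bᵀ y = c: 4·y_mulch + 3·y_equipment = 31; 5·y_mulch + 6·y_equipment = 50.
This yields shadow prices y_mulch = 4, y_equipment = 5.
Reduced cost of retaining walls: c₃ − yᵀa₃ = 26 − (4·4 + 5·3) = 26 − 31 = -5.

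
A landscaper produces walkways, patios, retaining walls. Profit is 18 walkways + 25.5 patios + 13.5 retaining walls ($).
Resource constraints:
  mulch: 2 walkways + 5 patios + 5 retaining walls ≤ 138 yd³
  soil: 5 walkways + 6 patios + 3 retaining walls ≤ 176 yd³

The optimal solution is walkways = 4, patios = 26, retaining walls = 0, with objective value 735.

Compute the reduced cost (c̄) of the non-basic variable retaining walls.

-3

At the optimum: mulch uses 138 of 138 (binding); soil uses 176 of 176 (binding).
The binding rows give the dual system: 2·y_mulch + 5·y_soil = 18 and 5·y_mulch + 6·y_soil = 25.5.
Solving: y_mulch = 1.5, y_soil = 3.
Reduced cost of retaining walls: c₃ − yᵀa₃ = 13.5 − (1.5·5 + 3·3) = 13.5 − 16.5 = -3.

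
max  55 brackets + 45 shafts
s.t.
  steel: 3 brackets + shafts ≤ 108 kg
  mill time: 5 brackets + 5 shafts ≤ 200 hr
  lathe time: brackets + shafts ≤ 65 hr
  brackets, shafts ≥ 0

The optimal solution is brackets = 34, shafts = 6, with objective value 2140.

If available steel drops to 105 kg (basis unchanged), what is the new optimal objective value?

2125

Check each constraint at x*: steel 108/108 (tight); mill time 200/200 (tight); lathe time 40/65 (slack 25).
Since lathe time is not tight, its dual is 0.
Dual feasibility on the basic columns requires 3·y_steel + 5·y_mill time = 55, 1·y_steel + 5·y_mill time = 45.
→ y_steel = 5 and y_mill time = 8.
Δz = y_steel·Δb = 5 × (-3) = -15, so new z* = 2140 − 15 = 2125.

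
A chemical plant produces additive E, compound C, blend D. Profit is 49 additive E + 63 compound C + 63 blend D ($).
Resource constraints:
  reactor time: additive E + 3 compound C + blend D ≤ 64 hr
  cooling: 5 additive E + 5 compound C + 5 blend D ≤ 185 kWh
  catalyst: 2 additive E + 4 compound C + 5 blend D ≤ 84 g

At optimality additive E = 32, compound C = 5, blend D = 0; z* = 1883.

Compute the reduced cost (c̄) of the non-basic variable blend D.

Check each constraint at x*: reactor time 47/64 (slack 17); cooling 185/185 (tight); catalyst 84/84 (tight).
Slack constraints have shadow price 0 (complementary slackness).
The binding rows give the dual system: 5·y_cooling + 2·y_catalyst = 49 and 5·y_cooling + 4·y_catalyst = 63.
Solving: y_cooling = 7, y_catalyst = 7.
Reduced cost of blend D: c₃ − yᵀa₃ = 63 − (7·5 + 7·5) = 63 − 70 = -7.

-7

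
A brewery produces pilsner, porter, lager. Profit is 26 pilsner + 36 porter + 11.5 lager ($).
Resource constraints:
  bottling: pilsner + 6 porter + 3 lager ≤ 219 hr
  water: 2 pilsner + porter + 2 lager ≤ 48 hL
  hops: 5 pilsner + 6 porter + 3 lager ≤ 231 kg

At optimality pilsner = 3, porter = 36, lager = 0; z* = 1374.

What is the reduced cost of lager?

Check each constraint at x*: bottling 219/219 (tight); water 42/48 (slack 6); hops 231/231 (tight).
Slack constraints have shadow price 0 (complementary slackness).
From A_Bᵀ y = c: 1·y_bottling + 5·y_hops = 26; 6·y_bottling + 6·y_hops = 36.
→ y_bottling = 1 and y_hops = 5.
Reduced cost of lager: c₃ − yᵀa₃ = 11.5 − (1·3 + 5·3) = 11.5 − 18 = -6.5.

-6.5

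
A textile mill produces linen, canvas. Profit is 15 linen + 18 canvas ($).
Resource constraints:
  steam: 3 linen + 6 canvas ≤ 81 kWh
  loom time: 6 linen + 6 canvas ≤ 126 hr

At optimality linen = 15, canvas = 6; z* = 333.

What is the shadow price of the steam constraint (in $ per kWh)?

1

At the optimum: steam uses 81 of 81 (binding); loom time uses 126 of 126 (binding).
The binding rows give the dual system: 3·y_steam + 6·y_loom time = 15 and 6·y_steam + 6·y_loom time = 18.
This yields shadow prices y_steam = 1, y_loom time = 2.
Shadow price of steam = 1.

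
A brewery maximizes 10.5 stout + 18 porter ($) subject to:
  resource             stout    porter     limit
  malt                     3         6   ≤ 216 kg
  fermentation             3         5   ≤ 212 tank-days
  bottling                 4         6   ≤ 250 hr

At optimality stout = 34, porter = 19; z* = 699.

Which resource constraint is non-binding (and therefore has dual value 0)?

fermentation

malt: 216/216 (binding)
fermentation: 197/212 (slack 15)
bottling: 250/250 (binding)
By complementary slackness, a constraint with positive slack has shadow price 0 → fermentation.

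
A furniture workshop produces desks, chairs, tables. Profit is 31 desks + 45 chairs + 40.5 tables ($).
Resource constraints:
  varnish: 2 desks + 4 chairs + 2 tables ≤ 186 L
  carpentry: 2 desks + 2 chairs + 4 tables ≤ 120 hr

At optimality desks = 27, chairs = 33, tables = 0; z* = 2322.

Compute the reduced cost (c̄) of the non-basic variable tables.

Check each constraint at x*: varnish 186/186 (tight); carpentry 120/120 (tight).
Dual feasibility on the basic columns requires 2·y_varnish + 2·y_carpentry = 31, 4·y_varnish + 2·y_carpentry = 45.
Solving: y_varnish = 7, y_carpentry = 8.5.
Reduced cost of tables: c₃ − yᵀa₃ = 40.5 − (7·2 + 8.5·4) = 40.5 − 48 = -7.5.

-7.5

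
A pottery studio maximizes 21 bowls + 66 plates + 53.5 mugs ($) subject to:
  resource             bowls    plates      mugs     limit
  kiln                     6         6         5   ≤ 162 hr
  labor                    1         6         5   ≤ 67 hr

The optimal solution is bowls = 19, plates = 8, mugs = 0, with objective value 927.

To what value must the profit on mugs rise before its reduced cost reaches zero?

55

Check each constraint at x*: kiln 162/162 (tight); labor 67/67 (tight).
From A_Bᵀ y = c: 6·y_kiln + 1·y_labor = 21; 6·y_kiln + 6·y_labor = 66.
→ y_kiln = 2 and y_labor = 9.
mugs enters the basis when its profit ≥ yᵀa₃ = 2·5 + 9·5 = 55.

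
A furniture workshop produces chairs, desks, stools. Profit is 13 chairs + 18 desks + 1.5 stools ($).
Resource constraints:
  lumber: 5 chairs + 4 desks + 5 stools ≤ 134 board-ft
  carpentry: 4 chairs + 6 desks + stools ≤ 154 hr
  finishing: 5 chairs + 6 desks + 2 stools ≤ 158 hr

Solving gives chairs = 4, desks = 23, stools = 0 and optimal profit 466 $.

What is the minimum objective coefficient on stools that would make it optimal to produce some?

Binding: carpentry and finishing. Non-binding: lumber (22 unused).
By complementary slackness, y = 0 for the non-binding constraint.
Dual feasibility on the basic columns requires 4·y_carpentry + 5·y_finishing = 13, 6·y_carpentry + 6·y_finishing = 18.
→ y_carpentry = 2 and y_finishing = 1.
stools enters the basis when its profit ≥ yᵀa₃ = 2·1 + 1·2 = 4.

4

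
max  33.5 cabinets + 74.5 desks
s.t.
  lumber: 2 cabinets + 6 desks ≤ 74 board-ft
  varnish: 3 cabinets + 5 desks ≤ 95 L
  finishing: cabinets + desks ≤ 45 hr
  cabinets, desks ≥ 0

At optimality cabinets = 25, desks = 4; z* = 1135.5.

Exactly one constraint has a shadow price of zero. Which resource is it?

finishing

lumber: 74/74 (binding)
varnish: 95/95 (binding)
finishing: 29/45 (slack 16)
By complementary slackness, a constraint with positive slack has shadow price 0 → finishing.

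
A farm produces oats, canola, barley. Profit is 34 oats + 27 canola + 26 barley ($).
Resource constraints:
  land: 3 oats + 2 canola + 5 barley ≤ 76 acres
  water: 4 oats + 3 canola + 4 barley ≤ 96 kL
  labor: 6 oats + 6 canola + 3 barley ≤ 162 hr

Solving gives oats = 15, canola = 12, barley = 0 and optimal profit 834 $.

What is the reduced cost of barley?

Check each constraint at x*: land 69/76 (slack 7); water 96/96 (tight); labor 162/162 (tight).
Since land is not tight, its dual is 0.
The binding rows give the dual system: 4·y_water + 6·y_labor = 34 and 3·y_water + 6·y_labor = 27.
→ y_water = 7 and y_labor = 1.
Reduced cost of barley: c₃ − yᵀa₃ = 26 − (7·4 + 1·3) = 26 − 31 = -5.

-5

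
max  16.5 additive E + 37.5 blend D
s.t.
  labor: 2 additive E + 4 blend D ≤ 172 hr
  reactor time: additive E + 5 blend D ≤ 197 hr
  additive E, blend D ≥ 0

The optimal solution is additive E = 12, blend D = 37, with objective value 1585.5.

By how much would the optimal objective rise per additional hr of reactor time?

Check each constraint at x*: labor 172/172 (tight); reactor time 197/197 (tight).
The binding rows give the dual system: 2·y_labor + 1·y_reactor time = 16.5 and 4·y_labor + 5·y_reactor time = 37.5.
This yields shadow prices y_labor = 7.5, y_reactor time = 1.5.
Shadow price of reactor time = 1.5.

1.5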